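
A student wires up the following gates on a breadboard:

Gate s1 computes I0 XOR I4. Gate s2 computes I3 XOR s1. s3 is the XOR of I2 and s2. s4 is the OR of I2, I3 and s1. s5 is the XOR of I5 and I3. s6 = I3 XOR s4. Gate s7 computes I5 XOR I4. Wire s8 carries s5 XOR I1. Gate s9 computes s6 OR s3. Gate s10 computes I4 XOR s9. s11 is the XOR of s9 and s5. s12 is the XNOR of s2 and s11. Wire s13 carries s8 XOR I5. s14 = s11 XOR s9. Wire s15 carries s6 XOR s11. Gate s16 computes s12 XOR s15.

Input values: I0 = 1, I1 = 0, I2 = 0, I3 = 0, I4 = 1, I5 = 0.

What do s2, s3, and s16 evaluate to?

s2 = 0; s3 = 0; s16 = 1

s1 = I0 XOR I4 = 1 XOR 1 = 0
s2 = I3 XOR s1 = 0 XOR 0 = 0
s3 = I2 XOR s2 = 0 XOR 0 = 0
s4 = I2 OR I3 OR s1 = 0 OR 0 OR 0 = 0
s5 = I5 XOR I3 = 0 XOR 0 = 0
s6 = I3 XOR s4 = 0 XOR 0 = 0
s9 = s6 OR s3 = 0 OR 0 = 0
s11 = s9 XOR s5 = 0 XOR 0 = 0
s12 = s2 XNOR s11 = 0 XNOR 0 = 1
s15 = s6 XOR s11 = 0 XOR 0 = 0
s16 = s12 XOR s15 = 1 XOR 0 = 1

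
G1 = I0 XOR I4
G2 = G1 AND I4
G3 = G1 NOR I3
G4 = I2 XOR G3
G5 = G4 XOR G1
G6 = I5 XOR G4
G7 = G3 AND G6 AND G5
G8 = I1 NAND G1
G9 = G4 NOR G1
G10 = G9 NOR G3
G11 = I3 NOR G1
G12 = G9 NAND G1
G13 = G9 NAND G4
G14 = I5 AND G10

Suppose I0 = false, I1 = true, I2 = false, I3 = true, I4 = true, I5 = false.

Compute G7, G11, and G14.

G7 = false, G11 = false, G14 = false

G1 = I0 XOR I4 = false XOR true = true
G3 = G1 NOR I3 = true NOR true = false
G4 = I2 XOR G3 = false XOR false = false
G5 = G4 XOR G1 = false XOR true = true
G6 = I5 XOR G4 = false XOR false = false
G7 = G3 AND G6 AND G5 = false AND false AND true = false
G9 = G4 NOR G1 = false NOR true = false
G10 = G9 NOR G3 = false NOR false = true
G11 = I3 NOR G1 = true NOR true = false
G14 = I5 AND G10 = false AND true = false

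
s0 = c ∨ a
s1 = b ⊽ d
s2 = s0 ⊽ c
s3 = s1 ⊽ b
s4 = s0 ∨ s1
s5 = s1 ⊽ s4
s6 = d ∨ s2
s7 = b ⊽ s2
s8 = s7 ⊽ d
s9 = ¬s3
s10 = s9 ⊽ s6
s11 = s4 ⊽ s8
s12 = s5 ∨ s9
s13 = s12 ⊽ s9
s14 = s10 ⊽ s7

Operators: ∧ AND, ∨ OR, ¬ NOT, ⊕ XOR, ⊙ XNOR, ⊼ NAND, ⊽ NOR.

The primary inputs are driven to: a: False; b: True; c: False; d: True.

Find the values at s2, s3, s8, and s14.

s2 = True  s3 = False  s8 = False  s14 = True

s0 = c OR a = False OR False = False
s1 = b NOR d = True NOR True = False
s2 = s0 NOR c = False NOR False = True
s3 = s1 NOR b = False NOR True = False
s6 = d OR s2 = True OR True = True
s7 = b NOR s2 = True NOR True = False
s8 = s7 NOR d = False NOR True = False
s9 = NOT s3 = NOT False = True
s10 = s9 NOR s6 = True NOR True = False
s14 = s10 NOR s7 = False NOR False = True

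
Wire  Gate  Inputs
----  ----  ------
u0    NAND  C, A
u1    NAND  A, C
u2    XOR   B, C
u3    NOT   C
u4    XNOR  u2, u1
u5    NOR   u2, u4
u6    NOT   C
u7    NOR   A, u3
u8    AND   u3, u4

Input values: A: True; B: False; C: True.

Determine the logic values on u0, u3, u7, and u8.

u0 = C NAND A = True NAND True = False
u1 = A NAND C = True NAND True = False
u2 = B XOR C = False XOR True = True
u3 = NOT C = NOT True = False
u4 = u2 XNOR u1 = True XNOR False = False
u7 = A NOR u3 = True NOR False = False
u8 = u3 AND u4 = False AND False = False

u0 = False, u3 = False, u7 = False, u8 = False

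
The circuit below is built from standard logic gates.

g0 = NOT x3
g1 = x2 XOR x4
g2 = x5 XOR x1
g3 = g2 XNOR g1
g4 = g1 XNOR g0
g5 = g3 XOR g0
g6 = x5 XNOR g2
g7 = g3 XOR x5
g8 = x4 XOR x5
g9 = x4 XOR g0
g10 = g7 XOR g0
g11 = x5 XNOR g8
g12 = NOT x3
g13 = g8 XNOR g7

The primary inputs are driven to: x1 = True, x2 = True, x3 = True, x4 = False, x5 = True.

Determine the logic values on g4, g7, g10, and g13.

g0 = NOT x3 = NOT True = False
g1 = x2 XOR x4 = True XOR False = True
g2 = x5 XOR x1 = True XOR True = False
g3 = g2 XNOR g1 = False XNOR True = False
g4 = g1 XNOR g0 = True XNOR False = False
g7 = g3 XOR x5 = False XOR True = True
g8 = x4 XOR x5 = False XOR True = True
g10 = g7 XOR g0 = True XOR False = True
g13 = g8 XNOR g7 = True XNOR True = True

g4 = False, g7 = True, g10 = True, g13 = True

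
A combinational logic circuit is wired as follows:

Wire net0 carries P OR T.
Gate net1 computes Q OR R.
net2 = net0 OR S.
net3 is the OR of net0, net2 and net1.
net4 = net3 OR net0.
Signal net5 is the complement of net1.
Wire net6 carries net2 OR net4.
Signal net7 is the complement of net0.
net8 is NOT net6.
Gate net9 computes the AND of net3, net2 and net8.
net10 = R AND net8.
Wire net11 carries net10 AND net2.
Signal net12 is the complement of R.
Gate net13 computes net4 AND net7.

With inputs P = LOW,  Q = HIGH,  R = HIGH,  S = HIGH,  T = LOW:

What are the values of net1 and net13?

net1 = HIGH  net13 = HIGH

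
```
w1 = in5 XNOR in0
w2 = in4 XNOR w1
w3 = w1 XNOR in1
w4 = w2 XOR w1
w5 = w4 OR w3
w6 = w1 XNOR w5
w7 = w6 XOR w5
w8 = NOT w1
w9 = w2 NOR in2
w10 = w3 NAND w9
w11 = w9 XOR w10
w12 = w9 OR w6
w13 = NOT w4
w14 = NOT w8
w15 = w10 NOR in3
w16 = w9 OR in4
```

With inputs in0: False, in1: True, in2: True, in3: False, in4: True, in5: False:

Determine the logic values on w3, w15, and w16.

w3 = True, w15 = False, w16 = True

w1 = in5 XNOR in0 = False XNOR False = True
w2 = in4 XNOR w1 = True XNOR True = True
w3 = w1 XNOR in1 = True XNOR True = True
w9 = w2 NOR in2 = True NOR True = False
w10 = w3 NAND w9 = True NAND False = True
w15 = w10 NOR in3 = True NOR False = False
w16 = w9 OR in4 = False OR True = True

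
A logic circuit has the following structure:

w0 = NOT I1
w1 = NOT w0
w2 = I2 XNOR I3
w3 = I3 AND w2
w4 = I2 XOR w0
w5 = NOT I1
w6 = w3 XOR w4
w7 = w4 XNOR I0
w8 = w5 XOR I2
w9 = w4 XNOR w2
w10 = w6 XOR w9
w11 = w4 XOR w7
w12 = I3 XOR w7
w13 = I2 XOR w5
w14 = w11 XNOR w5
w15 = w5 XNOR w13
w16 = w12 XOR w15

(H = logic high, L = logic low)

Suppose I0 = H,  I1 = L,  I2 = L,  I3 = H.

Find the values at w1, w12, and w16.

w1 = L  w12 = L  w16 = H

w0 = NOT I1 = NOT L = H
w1 = NOT w0 = NOT H = L
w4 = I2 XOR w0 = L XOR H = H
w5 = NOT I1 = NOT L = H
w7 = w4 XNOR I0 = H XNOR H = H
w12 = I3 XOR w7 = H XOR H = L
w13 = I2 XOR w5 = L XOR H = H
w15 = w5 XNOR w13 = H XNOR H = H
w16 = w12 XOR w15 = L XOR H = H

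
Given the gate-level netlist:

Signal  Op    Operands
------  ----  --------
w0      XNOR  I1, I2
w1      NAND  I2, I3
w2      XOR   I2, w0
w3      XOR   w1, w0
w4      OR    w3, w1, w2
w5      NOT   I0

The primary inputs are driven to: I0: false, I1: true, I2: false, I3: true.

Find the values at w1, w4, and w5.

w0 = I1 XNOR I2 = true XNOR false = false
w1 = I2 NAND I3 = false NAND true = true
w2 = I2 XOR w0 = false XOR false = false
w3 = w1 XOR w0 = true XOR false = true
w4 = w3 OR w1 OR w2 = true OR true OR false = true
w5 = NOT I0 = NOT false = true

w1 = true; w4 = true; w5 = true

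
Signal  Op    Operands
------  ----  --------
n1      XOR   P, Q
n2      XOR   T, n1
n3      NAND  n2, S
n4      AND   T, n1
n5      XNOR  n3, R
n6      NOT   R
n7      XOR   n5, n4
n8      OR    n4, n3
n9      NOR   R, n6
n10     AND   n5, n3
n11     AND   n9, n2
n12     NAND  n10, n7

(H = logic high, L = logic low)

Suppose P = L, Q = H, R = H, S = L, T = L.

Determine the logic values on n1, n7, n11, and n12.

n1 = H, n7 = H, n11 = L, n12 = L

n1 = P XOR Q = L XOR H = H
n2 = T XOR n1 = L XOR H = H
n3 = n2 NAND S = H NAND L = H
n4 = T AND n1 = L AND H = L
n5 = n3 XNOR R = H XNOR H = H
n6 = NOT R = NOT H = L
n7 = n5 XOR n4 = H XOR L = H
n9 = R NOR n6 = H NOR L = L
n10 = n5 AND n3 = H AND H = H
n11 = n9 AND n2 = L AND H = L
n12 = n10 NAND n7 = H NAND H = L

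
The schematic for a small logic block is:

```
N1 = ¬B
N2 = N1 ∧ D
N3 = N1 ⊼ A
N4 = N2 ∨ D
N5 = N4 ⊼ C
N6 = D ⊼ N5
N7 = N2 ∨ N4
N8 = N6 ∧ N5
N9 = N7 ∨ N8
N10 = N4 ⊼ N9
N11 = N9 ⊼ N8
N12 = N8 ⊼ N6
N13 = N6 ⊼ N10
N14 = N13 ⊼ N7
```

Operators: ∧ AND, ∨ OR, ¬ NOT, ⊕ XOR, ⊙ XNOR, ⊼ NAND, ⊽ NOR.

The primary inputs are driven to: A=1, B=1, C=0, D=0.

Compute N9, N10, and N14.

N9 = 1, N10 = 1, N14 = 1

N1 = NOT B = NOT 1 = 0
N2 = N1 AND D = 0 AND 0 = 0
N4 = N2 OR D = 0 OR 0 = 0
N5 = N4 NAND C = 0 NAND 0 = 1
N6 = D NAND N5 = 0 NAND 1 = 1
N7 = N2 OR N4 = 0 OR 0 = 0
N8 = N6 AND N5 = 1 AND 1 = 1
N9 = N7 OR N8 = 0 OR 1 = 1
N10 = N4 NAND N9 = 0 NAND 1 = 1
N13 = N6 NAND N10 = 1 NAND 1 = 0
N14 = N13 NAND N7 = 0 NAND 0 = 1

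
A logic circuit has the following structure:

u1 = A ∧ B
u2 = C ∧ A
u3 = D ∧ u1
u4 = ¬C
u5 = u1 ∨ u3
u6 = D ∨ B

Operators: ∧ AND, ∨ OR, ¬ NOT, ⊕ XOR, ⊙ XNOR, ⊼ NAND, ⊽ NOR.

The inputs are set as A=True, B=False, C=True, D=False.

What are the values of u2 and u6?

u2 = C AND A = True AND True = True
u6 = D OR B = False OR False = False

u2 = True, u6 = False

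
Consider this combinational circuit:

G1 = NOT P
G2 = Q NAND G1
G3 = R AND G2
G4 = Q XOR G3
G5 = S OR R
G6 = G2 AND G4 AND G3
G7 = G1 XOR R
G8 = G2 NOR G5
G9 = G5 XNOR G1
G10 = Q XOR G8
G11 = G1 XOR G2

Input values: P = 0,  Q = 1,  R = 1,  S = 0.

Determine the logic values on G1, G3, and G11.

G1 = NOT P = NOT 0 = 1
G2 = Q NAND G1 = 1 NAND 1 = 0
G3 = R AND G2 = 1 AND 0 = 0
G11 = G1 XOR G2 = 1 XOR 0 = 1

G1 = 1; G3 = 0; G11 = 1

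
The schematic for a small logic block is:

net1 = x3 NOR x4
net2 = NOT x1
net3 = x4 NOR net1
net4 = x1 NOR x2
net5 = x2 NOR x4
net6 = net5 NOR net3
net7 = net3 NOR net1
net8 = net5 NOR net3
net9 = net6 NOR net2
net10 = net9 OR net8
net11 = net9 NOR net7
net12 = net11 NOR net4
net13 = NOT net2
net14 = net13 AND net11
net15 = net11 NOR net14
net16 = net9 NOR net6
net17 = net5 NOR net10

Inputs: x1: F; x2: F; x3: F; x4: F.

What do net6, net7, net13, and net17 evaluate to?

net1 = x3 NOR x4 = F NOR F = T
net2 = NOT x1 = NOT F = T
net3 = x4 NOR net1 = F NOR T = F
net5 = x2 NOR x4 = F NOR F = T
net6 = net5 NOR net3 = T NOR F = F
net7 = net3 NOR net1 = F NOR T = F
net8 = net5 NOR net3 = T NOR F = F
net9 = net6 NOR net2 = F NOR T = F
net10 = net9 OR net8 = F OR F = F
net13 = NOT net2 = NOT T = F
net17 = net5 NOR net10 = T NOR F = F

net6 = F, net7 = F, net13 = F, net17 = F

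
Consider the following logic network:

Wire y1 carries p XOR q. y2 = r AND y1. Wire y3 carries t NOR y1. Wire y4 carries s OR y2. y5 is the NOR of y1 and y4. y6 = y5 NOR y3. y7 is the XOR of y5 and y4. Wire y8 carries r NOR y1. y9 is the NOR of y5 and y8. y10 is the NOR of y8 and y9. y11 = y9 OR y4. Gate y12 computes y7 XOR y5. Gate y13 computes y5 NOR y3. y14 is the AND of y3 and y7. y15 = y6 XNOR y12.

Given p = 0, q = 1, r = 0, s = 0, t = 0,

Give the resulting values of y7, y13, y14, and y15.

y1 = p XOR q = 0 XOR 1 = 1
y2 = r AND y1 = 0 AND 1 = 0
y3 = t NOR y1 = 0 NOR 1 = 0
y4 = s OR y2 = 0 OR 0 = 0
y5 = y1 NOR y4 = 1 NOR 0 = 0
y6 = y5 NOR y3 = 0 NOR 0 = 1
y7 = y5 XOR y4 = 0 XOR 0 = 0
y12 = y7 XOR y5 = 0 XOR 0 = 0
y13 = y5 NOR y3 = 0 NOR 0 = 1
y14 = y3 AND y7 = 0 AND 0 = 0
y15 = y6 XNOR y12 = 1 XNOR 0 = 0

y7 = 0, y13 = 1, y14 = 0, y15 = 0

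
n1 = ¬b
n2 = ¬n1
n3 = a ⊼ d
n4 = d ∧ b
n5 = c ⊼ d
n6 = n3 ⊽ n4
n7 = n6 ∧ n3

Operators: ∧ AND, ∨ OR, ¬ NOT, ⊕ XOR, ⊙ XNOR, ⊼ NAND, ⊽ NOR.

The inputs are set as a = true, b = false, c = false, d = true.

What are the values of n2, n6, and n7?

n1 = NOT b = NOT false = true
n2 = NOT n1 = NOT true = false
n3 = a NAND d = true NAND true = false
n4 = d AND b = true AND false = false
n6 = n3 NOR n4 = false NOR false = true
n7 = n6 AND n3 = true AND false = false

n2 = false  n6 = true  n7 = false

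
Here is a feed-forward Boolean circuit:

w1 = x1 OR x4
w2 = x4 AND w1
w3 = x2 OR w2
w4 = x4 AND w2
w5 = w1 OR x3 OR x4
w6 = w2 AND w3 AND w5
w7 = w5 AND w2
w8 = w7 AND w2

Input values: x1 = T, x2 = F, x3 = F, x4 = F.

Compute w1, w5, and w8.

w1 = T, w5 = T, w8 = F

w1 = x1 OR x4 = T OR F = T
w2 = x4 AND w1 = F AND T = F
w5 = w1 OR x3 OR x4 = T OR F OR F = T
w7 = w5 AND w2 = T AND F = F
w8 = w7 AND w2 = F AND F = F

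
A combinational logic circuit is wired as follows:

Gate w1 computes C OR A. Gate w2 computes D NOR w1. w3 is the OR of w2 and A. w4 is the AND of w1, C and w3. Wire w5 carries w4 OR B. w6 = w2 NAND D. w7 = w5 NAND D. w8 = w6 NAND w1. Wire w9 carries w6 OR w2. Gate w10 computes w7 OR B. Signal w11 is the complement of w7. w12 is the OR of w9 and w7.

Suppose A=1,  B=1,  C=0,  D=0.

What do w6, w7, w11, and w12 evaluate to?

w1 = C OR A = 0 OR 1 = 1
w2 = D NOR w1 = 0 NOR 1 = 0
w3 = w2 OR A = 0 OR 1 = 1
w4 = w1 AND C AND w3 = 1 AND 0 AND 1 = 0
w5 = w4 OR B = 0 OR 1 = 1
w6 = w2 NAND D = 0 NAND 0 = 1
w7 = w5 NAND D = 1 NAND 0 = 1
w9 = w6 OR w2 = 1 OR 0 = 1
w11 = NOT w7 = NOT 1 = 0
w12 = w9 OR w7 = 1 OR 1 = 1

w6 = 1, w7 = 1, w11 = 0, w12 = 1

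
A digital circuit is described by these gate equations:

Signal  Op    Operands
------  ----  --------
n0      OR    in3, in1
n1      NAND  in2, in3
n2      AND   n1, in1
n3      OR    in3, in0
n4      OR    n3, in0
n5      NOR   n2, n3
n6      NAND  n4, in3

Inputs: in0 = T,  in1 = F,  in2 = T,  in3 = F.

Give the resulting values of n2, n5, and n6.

n2 = F, n5 = F, n6 = T

n1 = in2 NAND in3 = T NAND F = T
n2 = n1 AND in1 = T AND F = F
n3 = in3 OR in0 = F OR T = T
n4 = n3 OR in0 = T OR T = T
n5 = n2 NOR n3 = F NOR T = F
n6 = n4 NAND in3 = T NAND F = T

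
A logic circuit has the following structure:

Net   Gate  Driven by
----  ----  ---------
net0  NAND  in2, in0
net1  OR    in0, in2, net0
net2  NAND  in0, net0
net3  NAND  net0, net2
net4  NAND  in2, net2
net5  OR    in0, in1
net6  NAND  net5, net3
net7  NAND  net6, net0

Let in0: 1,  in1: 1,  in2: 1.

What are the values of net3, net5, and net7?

net3 = 1; net5 = 1; net7 = 1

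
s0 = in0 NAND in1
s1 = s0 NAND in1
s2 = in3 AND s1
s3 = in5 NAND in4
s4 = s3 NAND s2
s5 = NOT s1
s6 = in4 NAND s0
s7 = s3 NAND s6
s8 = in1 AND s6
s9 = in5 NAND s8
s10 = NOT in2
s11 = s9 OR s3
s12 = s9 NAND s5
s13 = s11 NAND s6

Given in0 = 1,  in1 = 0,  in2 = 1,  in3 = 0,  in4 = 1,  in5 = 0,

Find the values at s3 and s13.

s0 = in0 NAND in1 = 1 NAND 0 = 1
s3 = in5 NAND in4 = 0 NAND 1 = 1
s6 = in4 NAND s0 = 1 NAND 1 = 0
s8 = in1 AND s6 = 0 AND 0 = 0
s9 = in5 NAND s8 = 0 NAND 0 = 1
s11 = s9 OR s3 = 1 OR 1 = 1
s13 = s11 NAND s6 = 1 NAND 0 = 1

s3 = 1; s13 = 1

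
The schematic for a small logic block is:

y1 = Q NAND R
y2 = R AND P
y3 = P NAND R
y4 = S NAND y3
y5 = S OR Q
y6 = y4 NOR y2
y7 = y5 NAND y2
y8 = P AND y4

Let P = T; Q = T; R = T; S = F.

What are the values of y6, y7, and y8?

y6 = F, y7 = F, y8 = T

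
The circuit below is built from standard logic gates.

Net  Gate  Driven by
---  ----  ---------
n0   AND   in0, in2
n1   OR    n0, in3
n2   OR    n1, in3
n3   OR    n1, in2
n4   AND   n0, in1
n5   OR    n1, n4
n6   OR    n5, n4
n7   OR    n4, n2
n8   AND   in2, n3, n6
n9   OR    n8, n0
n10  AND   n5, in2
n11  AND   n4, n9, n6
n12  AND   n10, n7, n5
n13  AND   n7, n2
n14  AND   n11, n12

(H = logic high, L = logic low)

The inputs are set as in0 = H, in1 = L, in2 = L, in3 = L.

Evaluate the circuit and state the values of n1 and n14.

n1 = L, n14 = L

n0 = in0 AND in2 = H AND L = L
n1 = n0 OR in3 = L OR L = L
n2 = n1 OR in3 = L OR L = L
n3 = n1 OR in2 = L OR L = L
n4 = n0 AND in1 = L AND L = L
n5 = n1 OR n4 = L OR L = L
n6 = n5 OR n4 = L OR L = L
n7 = n4 OR n2 = L OR L = L
n8 = in2 AND n3 AND n6 = L AND L AND L = L
n9 = n8 OR n0 = L OR L = L
n10 = n5 AND in2 = L AND L = L
n11 = n4 AND n9 AND n6 = L AND L AND L = L
n12 = n10 AND n7 AND n5 = L AND L AND L = L
n14 = n11 AND n12 = L AND L = L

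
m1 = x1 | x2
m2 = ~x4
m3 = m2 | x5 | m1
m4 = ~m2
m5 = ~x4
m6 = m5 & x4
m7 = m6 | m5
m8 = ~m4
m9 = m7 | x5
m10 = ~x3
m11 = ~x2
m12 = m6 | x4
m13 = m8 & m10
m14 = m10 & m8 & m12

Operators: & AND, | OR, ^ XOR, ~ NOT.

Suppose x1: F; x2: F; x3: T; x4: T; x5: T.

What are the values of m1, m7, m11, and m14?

m1 = x1 OR x2 = F OR F = F
m2 = NOT x4 = NOT T = F
m4 = NOT m2 = NOT F = T
m5 = NOT x4 = NOT T = F
m6 = m5 AND x4 = F AND T = F
m7 = m6 OR m5 = F OR F = F
m8 = NOT m4 = NOT T = F
m10 = NOT x3 = NOT T = F
m11 = NOT x2 = NOT F = T
m12 = m6 OR x4 = F OR T = T
m14 = m10 AND m8 AND m12 = F AND F AND T = F

m1 = F  m7 = F  m11 = T  m14 = F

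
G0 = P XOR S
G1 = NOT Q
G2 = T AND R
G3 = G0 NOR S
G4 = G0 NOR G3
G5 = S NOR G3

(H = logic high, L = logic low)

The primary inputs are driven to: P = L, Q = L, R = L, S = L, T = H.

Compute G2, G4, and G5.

G0 = P XOR S = L XOR L = L
G2 = T AND R = H AND L = L
G3 = G0 NOR S = L NOR L = H
G4 = G0 NOR G3 = L NOR H = L
G5 = S NOR G3 = L NOR H = L

G2 = L; G4 = L; G5 = L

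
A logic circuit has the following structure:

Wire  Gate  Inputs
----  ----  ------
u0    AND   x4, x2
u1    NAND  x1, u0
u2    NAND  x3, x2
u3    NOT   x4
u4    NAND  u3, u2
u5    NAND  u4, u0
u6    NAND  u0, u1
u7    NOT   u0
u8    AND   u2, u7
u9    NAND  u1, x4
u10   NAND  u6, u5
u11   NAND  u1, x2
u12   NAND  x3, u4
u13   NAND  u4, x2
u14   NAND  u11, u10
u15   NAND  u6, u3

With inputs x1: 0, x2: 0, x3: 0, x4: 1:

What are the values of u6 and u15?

u6 = 1; u15 = 1

u0 = x4 AND x2 = 1 AND 0 = 0
u1 = x1 NAND u0 = 0 NAND 0 = 1
u3 = NOT x4 = NOT 1 = 0
u6 = u0 NAND u1 = 0 NAND 1 = 1
u15 = u6 NAND u3 = 1 NAND 0 = 1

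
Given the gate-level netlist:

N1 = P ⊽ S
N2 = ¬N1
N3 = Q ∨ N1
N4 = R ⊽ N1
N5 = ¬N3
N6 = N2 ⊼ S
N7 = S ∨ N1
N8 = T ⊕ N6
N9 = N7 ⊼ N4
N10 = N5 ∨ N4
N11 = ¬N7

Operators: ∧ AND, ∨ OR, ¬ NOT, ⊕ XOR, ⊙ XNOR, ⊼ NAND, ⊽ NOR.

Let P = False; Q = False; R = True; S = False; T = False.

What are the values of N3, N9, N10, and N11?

N3 = True, N9 = True, N10 = False, N11 = False

N1 = P NOR S = False NOR False = True
N3 = Q OR N1 = False OR True = True
N4 = R NOR N1 = True NOR True = False
N5 = NOT N3 = NOT True = False
N7 = S OR N1 = False OR True = True
N9 = N7 NAND N4 = True NAND False = True
N10 = N5 OR N4 = False OR False = False
N11 = NOT N7 = NOT True = False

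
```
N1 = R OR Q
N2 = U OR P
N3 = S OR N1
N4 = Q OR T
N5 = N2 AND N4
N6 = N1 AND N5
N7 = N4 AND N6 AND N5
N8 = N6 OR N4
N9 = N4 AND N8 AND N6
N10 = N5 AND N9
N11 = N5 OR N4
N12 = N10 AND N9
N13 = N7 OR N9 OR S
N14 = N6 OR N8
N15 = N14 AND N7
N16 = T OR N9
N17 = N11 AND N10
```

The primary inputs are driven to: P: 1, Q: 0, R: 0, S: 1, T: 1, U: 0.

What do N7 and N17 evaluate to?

N1 = R OR Q = 0 OR 0 = 0
N2 = U OR P = 0 OR 1 = 1
N4 = Q OR T = 0 OR 1 = 1
N5 = N2 AND N4 = 1 AND 1 = 1
N6 = N1 AND N5 = 0 AND 1 = 0
N7 = N4 AND N6 AND N5 = 1 AND 0 AND 1 = 0
N8 = N6 OR N4 = 0 OR 1 = 1
N9 = N4 AND N8 AND N6 = 1 AND 1 AND 0 = 0
N10 = N5 AND N9 = 1 AND 0 = 0
N11 = N5 OR N4 = 1 OR 1 = 1
N17 = N11 AND N10 = 1 AND 0 = 0

N7 = 0  N17 = 0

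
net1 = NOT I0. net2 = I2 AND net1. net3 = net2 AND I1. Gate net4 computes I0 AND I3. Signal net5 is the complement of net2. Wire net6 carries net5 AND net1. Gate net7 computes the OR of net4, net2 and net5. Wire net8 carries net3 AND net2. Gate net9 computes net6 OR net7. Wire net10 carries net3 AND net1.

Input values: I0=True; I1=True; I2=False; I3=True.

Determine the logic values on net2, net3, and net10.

net2 = False, net3 = False, net10 = False

net1 = NOT I0 = NOT True = False
net2 = I2 AND net1 = False AND False = False
net3 = net2 AND I1 = False AND True = False
net10 = net3 AND net1 = False AND False = False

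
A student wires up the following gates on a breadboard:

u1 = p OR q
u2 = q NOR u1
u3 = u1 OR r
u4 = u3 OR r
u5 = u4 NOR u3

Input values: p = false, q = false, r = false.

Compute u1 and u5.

u1 = p OR q = false OR false = false
u3 = u1 OR r = false OR false = false
u4 = u3 OR r = false OR false = false
u5 = u4 NOR u3 = false NOR false = true

u1 = false, u5 = true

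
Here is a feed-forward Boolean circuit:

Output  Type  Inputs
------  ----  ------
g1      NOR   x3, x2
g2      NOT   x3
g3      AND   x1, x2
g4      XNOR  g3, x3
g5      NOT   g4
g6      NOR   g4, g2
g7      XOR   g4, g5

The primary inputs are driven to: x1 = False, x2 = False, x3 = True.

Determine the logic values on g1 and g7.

g1 = False; g7 = True

g1 = x3 NOR x2 = True NOR False = False
g3 = x1 AND x2 = False AND False = False
g4 = g3 XNOR x3 = False XNOR True = False
g5 = NOT g4 = NOT False = True
g7 = g4 XOR g5 = False XOR True = True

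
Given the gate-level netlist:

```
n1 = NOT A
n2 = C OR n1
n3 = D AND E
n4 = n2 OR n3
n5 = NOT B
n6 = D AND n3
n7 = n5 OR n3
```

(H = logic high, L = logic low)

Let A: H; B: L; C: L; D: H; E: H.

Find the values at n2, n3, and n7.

n1 = NOT A = NOT H = L
n2 = C OR n1 = L OR L = L
n3 = D AND E = H AND H = H
n5 = NOT B = NOT L = H
n7 = n5 OR n3 = H OR H = H

n2 = L; n3 = H; n7 = H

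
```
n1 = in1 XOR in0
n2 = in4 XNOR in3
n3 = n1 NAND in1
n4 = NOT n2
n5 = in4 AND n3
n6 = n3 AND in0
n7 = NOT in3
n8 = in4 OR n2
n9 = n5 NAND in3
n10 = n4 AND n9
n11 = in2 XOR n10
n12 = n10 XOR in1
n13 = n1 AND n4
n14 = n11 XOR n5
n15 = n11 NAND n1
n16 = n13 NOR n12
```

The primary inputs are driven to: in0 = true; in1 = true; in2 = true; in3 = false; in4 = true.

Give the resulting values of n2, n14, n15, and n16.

n1 = in1 XOR in0 = true XOR true = false
n2 = in4 XNOR in3 = true XNOR false = false
n3 = n1 NAND in1 = false NAND true = true
n4 = NOT n2 = NOT false = true
n5 = in4 AND n3 = true AND true = true
n9 = n5 NAND in3 = true NAND false = true
n10 = n4 AND n9 = true AND true = true
n11 = in2 XOR n10 = true XOR true = false
n12 = n10 XOR in1 = true XOR true = false
n13 = n1 AND n4 = false AND true = false
n14 = n11 XOR n5 = false XOR true = true
n15 = n11 NAND n1 = false NAND false = true
n16 = n13 NOR n12 = false NOR false = true

n2 = false, n14 = true, n15 = true, n16 = true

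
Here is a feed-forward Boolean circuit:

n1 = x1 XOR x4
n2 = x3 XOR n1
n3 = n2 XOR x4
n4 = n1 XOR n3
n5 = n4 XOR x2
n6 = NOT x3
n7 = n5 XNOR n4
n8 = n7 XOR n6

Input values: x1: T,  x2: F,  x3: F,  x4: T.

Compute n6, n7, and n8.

n1 = x1 XOR x4 = T XOR T = F
n2 = x3 XOR n1 = F XOR F = F
n3 = n2 XOR x4 = F XOR T = T
n4 = n1 XOR n3 = F XOR T = T
n5 = n4 XOR x2 = T XOR F = T
n6 = NOT x3 = NOT F = T
n7 = n5 XNOR n4 = T XNOR T = T
n8 = n7 XOR n6 = T XOR T = F

n6 = T; n7 = T; n8 = F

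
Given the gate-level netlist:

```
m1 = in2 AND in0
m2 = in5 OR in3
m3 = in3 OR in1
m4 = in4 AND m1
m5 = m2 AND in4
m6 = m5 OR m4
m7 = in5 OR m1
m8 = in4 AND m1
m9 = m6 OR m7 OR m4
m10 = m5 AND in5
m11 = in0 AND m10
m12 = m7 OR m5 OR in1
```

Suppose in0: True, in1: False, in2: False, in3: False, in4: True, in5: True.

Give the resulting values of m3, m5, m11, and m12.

m3 = False; m5 = True; m11 = True; m12 = True

m1 = in2 AND in0 = False AND True = False
m2 = in5 OR in3 = True OR False = True
m3 = in3 OR in1 = False OR False = False
m5 = m2 AND in4 = True AND True = True
m7 = in5 OR m1 = True OR False = True
m10 = m5 AND in5 = True AND True = True
m11 = in0 AND m10 = True AND True = True
m12 = m7 OR m5 OR in1 = True OR True OR False = True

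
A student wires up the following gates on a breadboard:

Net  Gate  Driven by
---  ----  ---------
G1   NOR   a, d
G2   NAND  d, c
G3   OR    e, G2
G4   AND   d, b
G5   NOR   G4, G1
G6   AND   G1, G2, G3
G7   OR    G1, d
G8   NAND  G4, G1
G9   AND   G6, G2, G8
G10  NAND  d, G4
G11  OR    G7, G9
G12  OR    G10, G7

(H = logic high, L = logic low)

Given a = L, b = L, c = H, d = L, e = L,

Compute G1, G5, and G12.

G1 = a NOR d = L NOR L = H
G4 = d AND b = L AND L = L
G5 = G4 NOR G1 = L NOR H = L
G7 = G1 OR d = H OR L = H
G10 = d NAND G4 = L NAND L = H
G12 = G10 OR G7 = H OR H = H

G1 = H, G5 = L, G12 = H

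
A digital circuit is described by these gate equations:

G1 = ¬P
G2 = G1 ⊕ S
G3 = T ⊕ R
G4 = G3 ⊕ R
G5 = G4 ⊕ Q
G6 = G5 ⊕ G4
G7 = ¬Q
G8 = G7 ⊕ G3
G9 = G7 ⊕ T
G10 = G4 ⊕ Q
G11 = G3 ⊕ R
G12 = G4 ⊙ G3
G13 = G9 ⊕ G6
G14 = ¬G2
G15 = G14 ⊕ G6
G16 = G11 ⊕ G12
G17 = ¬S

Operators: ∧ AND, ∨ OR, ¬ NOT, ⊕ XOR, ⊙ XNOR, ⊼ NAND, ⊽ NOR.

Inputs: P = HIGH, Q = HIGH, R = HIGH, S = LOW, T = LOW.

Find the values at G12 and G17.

G3 = T XOR R = LOW XOR HIGH = HIGH
G4 = G3 XOR R = HIGH XOR HIGH = LOW
G12 = G4 XNOR G3 = LOW XNOR HIGH = LOW
G17 = NOT S = NOT LOW = HIGH

G12 = LOW; G17 = HIGH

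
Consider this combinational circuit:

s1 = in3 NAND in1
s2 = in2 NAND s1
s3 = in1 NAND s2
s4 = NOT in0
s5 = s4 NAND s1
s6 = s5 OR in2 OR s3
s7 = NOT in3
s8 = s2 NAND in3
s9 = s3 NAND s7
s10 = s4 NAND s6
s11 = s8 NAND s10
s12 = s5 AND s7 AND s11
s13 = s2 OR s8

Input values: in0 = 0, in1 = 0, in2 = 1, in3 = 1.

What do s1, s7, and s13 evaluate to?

s1 = 1; s7 = 0; s13 = 1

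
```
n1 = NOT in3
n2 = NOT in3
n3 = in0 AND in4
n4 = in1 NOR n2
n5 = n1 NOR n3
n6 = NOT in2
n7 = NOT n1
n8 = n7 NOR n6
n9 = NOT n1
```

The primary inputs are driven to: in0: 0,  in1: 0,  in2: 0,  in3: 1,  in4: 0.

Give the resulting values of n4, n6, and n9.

n1 = NOT in3 = NOT 1 = 0
n2 = NOT in3 = NOT 1 = 0
n4 = in1 NOR n2 = 0 NOR 0 = 1
n6 = NOT in2 = NOT 0 = 1
n9 = NOT n1 = NOT 0 = 1

n4 = 1  n6 = 1  n9 = 1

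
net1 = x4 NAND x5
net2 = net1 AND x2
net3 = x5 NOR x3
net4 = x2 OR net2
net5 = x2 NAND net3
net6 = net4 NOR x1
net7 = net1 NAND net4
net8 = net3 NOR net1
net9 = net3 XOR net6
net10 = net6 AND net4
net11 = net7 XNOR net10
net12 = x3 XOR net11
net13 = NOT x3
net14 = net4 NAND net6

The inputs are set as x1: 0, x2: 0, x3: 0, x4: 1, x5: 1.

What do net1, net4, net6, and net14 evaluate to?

net1 = x4 NAND x5 = 1 NAND 1 = 0
net2 = net1 AND x2 = 0 AND 0 = 0
net4 = x2 OR net2 = 0 OR 0 = 0
net6 = net4 NOR x1 = 0 NOR 0 = 1
net14 = net4 NAND net6 = 0 NAND 1 = 1

net1 = 0, net4 = 0, net6 = 1, net14 = 1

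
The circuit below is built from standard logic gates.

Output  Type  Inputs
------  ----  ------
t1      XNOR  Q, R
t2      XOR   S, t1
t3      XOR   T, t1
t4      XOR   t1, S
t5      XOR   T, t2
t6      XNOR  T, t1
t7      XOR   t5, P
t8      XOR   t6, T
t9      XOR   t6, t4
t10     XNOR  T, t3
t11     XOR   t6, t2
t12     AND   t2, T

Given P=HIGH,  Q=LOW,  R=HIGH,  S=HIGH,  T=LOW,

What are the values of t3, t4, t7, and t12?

t1 = Q XNOR R = LOW XNOR HIGH = LOW
t2 = S XOR t1 = HIGH XOR LOW = HIGH
t3 = T XOR t1 = LOW XOR LOW = LOW
t4 = t1 XOR S = LOW XOR HIGH = HIGH
t5 = T XOR t2 = LOW XOR HIGH = HIGH
t7 = t5 XOR P = HIGH XOR HIGH = LOW
t12 = t2 AND T = HIGH AND LOW = LOW

t3 = LOW, t4 = HIGH, t7 = LOW, t12 = LOW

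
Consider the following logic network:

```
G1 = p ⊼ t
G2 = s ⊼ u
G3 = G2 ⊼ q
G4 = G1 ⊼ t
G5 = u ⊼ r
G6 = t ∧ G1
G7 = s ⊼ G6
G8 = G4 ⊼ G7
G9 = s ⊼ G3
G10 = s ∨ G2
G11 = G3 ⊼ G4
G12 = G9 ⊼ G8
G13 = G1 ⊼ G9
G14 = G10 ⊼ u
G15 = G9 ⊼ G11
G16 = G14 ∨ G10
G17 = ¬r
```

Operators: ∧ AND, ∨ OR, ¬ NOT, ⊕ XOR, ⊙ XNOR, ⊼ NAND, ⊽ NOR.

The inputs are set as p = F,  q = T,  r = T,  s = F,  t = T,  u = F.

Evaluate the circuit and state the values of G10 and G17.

G10 = T, G17 = F

G2 = s NAND u = F NAND F = T
G10 = s OR G2 = F OR T = T
G17 = NOT r = NOT T = F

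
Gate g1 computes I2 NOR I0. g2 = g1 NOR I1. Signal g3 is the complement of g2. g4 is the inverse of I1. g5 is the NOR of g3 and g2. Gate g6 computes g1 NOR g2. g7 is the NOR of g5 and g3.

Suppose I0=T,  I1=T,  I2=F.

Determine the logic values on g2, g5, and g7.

g1 = I2 NOR I0 = F NOR T = F
g2 = g1 NOR I1 = F NOR T = F
g3 = NOT g2 = NOT F = T
g5 = g3 NOR g2 = T NOR F = F
g7 = g5 NOR g3 = F NOR T = F

g2 = F  g5 = F  g7 = F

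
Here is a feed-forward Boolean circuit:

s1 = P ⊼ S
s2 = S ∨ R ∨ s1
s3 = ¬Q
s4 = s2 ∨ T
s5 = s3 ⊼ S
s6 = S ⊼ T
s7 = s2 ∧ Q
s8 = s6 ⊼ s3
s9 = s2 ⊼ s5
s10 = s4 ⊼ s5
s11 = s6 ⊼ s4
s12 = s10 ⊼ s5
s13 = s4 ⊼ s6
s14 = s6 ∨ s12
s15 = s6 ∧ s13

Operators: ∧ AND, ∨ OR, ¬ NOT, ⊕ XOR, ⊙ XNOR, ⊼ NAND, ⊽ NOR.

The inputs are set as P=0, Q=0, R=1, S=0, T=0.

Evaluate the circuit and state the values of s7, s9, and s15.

s7 = 0, s9 = 0, s15 = 0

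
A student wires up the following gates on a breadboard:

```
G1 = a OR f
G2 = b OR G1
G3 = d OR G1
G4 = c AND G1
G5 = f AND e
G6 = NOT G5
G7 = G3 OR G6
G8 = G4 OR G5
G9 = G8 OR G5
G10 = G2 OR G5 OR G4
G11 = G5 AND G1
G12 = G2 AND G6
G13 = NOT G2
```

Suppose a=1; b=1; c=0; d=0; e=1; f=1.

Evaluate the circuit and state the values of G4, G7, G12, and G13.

G1 = a OR f = 1 OR 1 = 1
G2 = b OR G1 = 1 OR 1 = 1
G3 = d OR G1 = 0 OR 1 = 1
G4 = c AND G1 = 0 AND 1 = 0
G5 = f AND e = 1 AND 1 = 1
G6 = NOT G5 = NOT 1 = 0
G7 = G3 OR G6 = 1 OR 0 = 1
G12 = G2 AND G6 = 1 AND 0 = 0
G13 = NOT G2 = NOT 1 = 0

G4 = 0, G7 = 1, G12 = 0, G13 = 0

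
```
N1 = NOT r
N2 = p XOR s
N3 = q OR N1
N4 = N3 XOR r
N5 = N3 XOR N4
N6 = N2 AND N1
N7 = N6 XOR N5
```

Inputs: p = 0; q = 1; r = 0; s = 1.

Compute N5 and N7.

N1 = NOT r = NOT 0 = 1
N2 = p XOR s = 0 XOR 1 = 1
N3 = q OR N1 = 1 OR 1 = 1
N4 = N3 XOR r = 1 XOR 0 = 1
N5 = N3 XOR N4 = 1 XOR 1 = 0
N6 = N2 AND N1 = 1 AND 1 = 1
N7 = N6 XOR N5 = 1 XOR 0 = 1

N5 = 0; N7 = 1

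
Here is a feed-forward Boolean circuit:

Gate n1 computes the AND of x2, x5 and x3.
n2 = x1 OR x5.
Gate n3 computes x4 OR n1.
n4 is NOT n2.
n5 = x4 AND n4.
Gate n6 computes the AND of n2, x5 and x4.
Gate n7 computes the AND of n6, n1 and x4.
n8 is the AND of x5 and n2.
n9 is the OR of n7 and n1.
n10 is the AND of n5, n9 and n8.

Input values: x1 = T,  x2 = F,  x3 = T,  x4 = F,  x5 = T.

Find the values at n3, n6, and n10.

n1 = x2 AND x5 AND x3 = F AND T AND T = F
n2 = x1 OR x5 = T OR T = T
n3 = x4 OR n1 = F OR F = F
n4 = NOT n2 = NOT T = F
n5 = x4 AND n4 = F AND F = F
n6 = n2 AND x5 AND x4 = T AND T AND F = F
n7 = n6 AND n1 AND x4 = F AND F AND F = F
n8 = x5 AND n2 = T AND T = T
n9 = n7 OR n1 = F OR F = F
n10 = n5 AND n9 AND n8 = F AND F AND T = F

n3 = F; n6 = F; n10 = F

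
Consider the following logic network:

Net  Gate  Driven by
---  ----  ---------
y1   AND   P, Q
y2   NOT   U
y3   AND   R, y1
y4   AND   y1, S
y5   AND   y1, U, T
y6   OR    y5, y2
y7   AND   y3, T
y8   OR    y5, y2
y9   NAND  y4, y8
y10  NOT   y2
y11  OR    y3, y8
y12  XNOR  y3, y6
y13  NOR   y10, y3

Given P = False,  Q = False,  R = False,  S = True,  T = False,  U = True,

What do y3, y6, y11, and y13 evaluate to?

y1 = P AND Q = False AND False = False
y2 = NOT U = NOT True = False
y3 = R AND y1 = False AND False = False
y5 = y1 AND U AND T = False AND True AND False = False
y6 = y5 OR y2 = False OR False = False
y8 = y5 OR y2 = False OR False = False
y10 = NOT y2 = NOT False = True
y11 = y3 OR y8 = False OR False = False
y13 = y10 NOR y3 = True NOR False = False

y3 = False  y6 = False  y11 = False  y13 = False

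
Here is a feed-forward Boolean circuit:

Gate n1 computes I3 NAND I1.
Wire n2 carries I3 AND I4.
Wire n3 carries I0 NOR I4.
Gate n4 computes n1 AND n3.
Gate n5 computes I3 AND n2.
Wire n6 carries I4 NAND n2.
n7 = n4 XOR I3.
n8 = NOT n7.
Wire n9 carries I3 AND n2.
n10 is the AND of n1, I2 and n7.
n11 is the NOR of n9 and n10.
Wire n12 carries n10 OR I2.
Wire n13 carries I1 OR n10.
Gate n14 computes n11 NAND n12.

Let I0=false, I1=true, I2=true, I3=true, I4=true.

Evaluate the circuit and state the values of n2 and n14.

n2 = true, n14 = true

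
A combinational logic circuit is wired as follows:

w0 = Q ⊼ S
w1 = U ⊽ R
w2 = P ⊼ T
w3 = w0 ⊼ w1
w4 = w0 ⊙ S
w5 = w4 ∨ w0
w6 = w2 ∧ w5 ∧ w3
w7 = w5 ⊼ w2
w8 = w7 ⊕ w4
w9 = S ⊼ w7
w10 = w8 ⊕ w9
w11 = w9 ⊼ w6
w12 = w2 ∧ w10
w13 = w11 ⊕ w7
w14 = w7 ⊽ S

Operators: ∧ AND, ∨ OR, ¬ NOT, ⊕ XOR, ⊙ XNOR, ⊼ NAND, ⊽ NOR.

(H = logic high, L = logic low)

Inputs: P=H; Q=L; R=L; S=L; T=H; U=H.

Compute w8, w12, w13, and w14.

w8 = H  w12 = L  w13 = L  w14 = L

w0 = Q NAND S = L NAND L = H
w1 = U NOR R = H NOR L = L
w2 = P NAND T = H NAND H = L
w3 = w0 NAND w1 = H NAND L = H
w4 = w0 XNOR S = H XNOR L = L
w5 = w4 OR w0 = L OR H = H
w6 = w2 AND w5 AND w3 = L AND H AND H = L
w7 = w5 NAND w2 = H NAND L = H
w8 = w7 XOR w4 = H XOR L = H
w9 = S NAND w7 = L NAND H = H
w10 = w8 XOR w9 = H XOR H = L
w11 = w9 NAND w6 = H NAND L = H
w12 = w2 AND w10 = L AND L = L
w13 = w11 XOR w7 = H XOR H = L
w14 = w7 NOR S = H NOR L = L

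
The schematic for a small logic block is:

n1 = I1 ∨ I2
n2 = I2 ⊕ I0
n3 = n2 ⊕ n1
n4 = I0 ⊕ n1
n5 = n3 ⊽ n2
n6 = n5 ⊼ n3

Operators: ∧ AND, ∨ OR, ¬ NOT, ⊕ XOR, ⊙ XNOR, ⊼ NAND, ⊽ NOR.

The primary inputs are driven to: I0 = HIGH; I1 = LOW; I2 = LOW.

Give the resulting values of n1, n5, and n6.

n1 = LOW  n5 = LOW  n6 = HIGH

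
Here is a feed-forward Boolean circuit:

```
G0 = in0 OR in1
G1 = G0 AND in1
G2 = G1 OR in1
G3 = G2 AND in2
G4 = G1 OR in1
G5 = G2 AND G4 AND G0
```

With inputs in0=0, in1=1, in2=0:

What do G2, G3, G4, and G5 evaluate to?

G2 = 1  G3 = 0  G4 = 1  G5 = 1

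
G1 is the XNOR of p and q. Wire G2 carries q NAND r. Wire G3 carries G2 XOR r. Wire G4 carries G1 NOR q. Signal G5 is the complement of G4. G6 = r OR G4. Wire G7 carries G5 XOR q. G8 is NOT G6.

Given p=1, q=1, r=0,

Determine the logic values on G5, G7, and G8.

G5 = 1, G7 = 0, G8 = 1

G1 = p XNOR q = 1 XNOR 1 = 1
G4 = G1 NOR q = 1 NOR 1 = 0
G5 = NOT G4 = NOT 0 = 1
G6 = r OR G4 = 0 OR 0 = 0
G7 = G5 XOR q = 1 XOR 1 = 0
G8 = NOT G6 = NOT 0 = 1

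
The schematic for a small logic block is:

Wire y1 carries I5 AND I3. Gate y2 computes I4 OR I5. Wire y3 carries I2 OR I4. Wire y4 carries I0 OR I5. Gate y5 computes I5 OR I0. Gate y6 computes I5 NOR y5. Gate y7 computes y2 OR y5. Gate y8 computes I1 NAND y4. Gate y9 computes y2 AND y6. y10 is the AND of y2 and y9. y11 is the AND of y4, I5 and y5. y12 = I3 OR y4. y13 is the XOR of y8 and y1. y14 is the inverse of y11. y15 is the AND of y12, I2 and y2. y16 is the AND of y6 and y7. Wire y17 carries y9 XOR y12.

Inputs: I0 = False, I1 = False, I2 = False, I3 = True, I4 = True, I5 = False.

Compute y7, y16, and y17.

y2 = I4 OR I5 = True OR False = True
y4 = I0 OR I5 = False OR False = False
y5 = I5 OR I0 = False OR False = False
y6 = I5 NOR y5 = False NOR False = True
y7 = y2 OR y5 = True OR False = True
y9 = y2 AND y6 = True AND True = True
y12 = I3 OR y4 = True OR False = True
y16 = y6 AND y7 = True AND True = True
y17 = y9 XOR y12 = True XOR True = False

y7 = True, y16 = True, y17 = False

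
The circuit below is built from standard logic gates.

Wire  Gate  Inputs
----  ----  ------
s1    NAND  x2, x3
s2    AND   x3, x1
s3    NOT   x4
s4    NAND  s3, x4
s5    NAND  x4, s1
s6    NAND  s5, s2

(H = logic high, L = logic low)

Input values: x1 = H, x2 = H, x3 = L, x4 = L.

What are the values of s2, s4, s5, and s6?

s1 = x2 NAND x3 = H NAND L = H
s2 = x3 AND x1 = L AND H = L
s3 = NOT x4 = NOT L = H
s4 = s3 NAND x4 = H NAND L = H
s5 = x4 NAND s1 = L NAND H = H
s6 = s5 NAND s2 = H NAND L = H

s2 = L  s4 = H  s5 = H  s6 = H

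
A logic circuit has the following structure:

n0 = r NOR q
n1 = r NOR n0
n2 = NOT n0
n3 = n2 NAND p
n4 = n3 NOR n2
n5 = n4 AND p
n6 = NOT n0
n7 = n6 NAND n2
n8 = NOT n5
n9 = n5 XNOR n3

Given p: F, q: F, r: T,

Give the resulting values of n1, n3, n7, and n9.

n0 = r NOR q = T NOR F = F
n1 = r NOR n0 = T NOR F = F
n2 = NOT n0 = NOT F = T
n3 = n2 NAND p = T NAND F = T
n4 = n3 NOR n2 = T NOR T = F
n5 = n4 AND p = F AND F = F
n6 = NOT n0 = NOT F = T
n7 = n6 NAND n2 = T NAND T = F
n9 = n5 XNOR n3 = F XNOR T = F

n1 = F; n3 = T; n7 = F; n9 = F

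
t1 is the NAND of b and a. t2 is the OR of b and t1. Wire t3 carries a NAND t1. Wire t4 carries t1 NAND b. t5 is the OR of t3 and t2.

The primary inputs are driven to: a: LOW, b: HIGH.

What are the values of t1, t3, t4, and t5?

t1 = HIGH, t3 = HIGH, t4 = LOW, t5 = HIGH

t1 = b NAND a = HIGH NAND LOW = HIGH
t2 = b OR t1 = HIGH OR HIGH = HIGH
t3 = a NAND t1 = LOW NAND HIGH = HIGH
t4 = t1 NAND b = HIGH NAND HIGH = LOW
t5 = t3 OR t2 = HIGH OR HIGH = HIGH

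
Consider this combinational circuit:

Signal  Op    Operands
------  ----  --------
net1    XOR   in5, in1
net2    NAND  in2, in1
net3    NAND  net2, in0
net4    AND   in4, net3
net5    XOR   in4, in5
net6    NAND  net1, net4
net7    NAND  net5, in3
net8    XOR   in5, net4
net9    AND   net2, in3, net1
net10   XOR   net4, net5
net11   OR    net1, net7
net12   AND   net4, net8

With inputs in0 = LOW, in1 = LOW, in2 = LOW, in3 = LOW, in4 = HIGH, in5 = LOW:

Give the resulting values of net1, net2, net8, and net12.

net1 = LOW, net2 = HIGH, net8 = HIGH, net12 = HIGH

net1 = in5 XOR in1 = LOW XOR LOW = LOW
net2 = in2 NAND in1 = LOW NAND LOW = HIGH
net3 = net2 NAND in0 = HIGH NAND LOW = HIGH
net4 = in4 AND net3 = HIGH AND HIGH = HIGH
net8 = in5 XOR net4 = LOW XOR HIGH = HIGH
net12 = net4 AND net8 = HIGH AND HIGH = HIGH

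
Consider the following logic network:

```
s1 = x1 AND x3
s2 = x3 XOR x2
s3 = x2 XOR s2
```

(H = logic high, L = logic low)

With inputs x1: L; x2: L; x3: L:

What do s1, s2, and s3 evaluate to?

s1 = x1 AND x3 = L AND L = L
s2 = x3 XOR x2 = L XOR L = L
s3 = x2 XOR s2 = L XOR L = L

s1 = L  s2 = L  s3 = L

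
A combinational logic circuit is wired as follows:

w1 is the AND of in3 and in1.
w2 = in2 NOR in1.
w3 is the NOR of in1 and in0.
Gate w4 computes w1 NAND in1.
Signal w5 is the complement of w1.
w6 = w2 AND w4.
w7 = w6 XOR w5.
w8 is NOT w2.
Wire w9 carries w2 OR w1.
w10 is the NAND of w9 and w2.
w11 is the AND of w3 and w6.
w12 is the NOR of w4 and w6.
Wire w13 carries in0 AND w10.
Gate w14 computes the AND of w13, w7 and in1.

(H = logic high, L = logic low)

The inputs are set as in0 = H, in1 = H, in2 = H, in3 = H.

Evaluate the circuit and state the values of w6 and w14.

w6 = L  w14 = L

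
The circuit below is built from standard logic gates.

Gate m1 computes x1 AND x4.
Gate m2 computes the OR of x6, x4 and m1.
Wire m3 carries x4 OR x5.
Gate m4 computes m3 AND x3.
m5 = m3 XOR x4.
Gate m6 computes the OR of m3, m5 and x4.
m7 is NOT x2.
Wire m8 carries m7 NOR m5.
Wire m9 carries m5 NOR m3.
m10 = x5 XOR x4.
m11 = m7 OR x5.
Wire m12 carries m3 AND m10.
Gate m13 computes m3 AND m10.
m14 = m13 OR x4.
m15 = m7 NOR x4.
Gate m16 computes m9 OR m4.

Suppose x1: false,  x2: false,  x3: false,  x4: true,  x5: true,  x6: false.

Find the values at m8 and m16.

m8 = false; m16 = false

m3 = x4 OR x5 = true OR true = true
m4 = m3 AND x3 = true AND false = false
m5 = m3 XOR x4 = true XOR true = false
m7 = NOT x2 = NOT false = true
m8 = m7 NOR m5 = true NOR false = false
m9 = m5 NOR m3 = false NOR true = false
m16 = m9 OR m4 = false OR false = false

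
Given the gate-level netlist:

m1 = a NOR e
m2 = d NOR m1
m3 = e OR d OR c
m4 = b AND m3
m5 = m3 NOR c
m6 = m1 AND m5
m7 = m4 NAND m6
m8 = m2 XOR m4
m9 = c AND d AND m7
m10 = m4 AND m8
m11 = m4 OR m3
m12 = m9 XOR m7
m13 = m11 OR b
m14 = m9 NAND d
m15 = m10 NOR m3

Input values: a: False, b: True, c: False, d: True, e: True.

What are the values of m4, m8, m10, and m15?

m4 = True; m8 = True; m10 = True; m15 = False

m1 = a NOR e = False NOR True = False
m2 = d NOR m1 = True NOR False = False
m3 = e OR d OR c = True OR True OR False = True
m4 = b AND m3 = True AND True = True
m8 = m2 XOR m4 = False XOR True = True
m10 = m4 AND m8 = True AND True = True
m15 = m10 NOR m3 = True NOR True = False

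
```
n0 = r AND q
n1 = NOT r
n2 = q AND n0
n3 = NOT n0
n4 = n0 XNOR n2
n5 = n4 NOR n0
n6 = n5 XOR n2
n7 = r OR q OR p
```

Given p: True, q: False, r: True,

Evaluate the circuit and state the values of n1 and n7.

n1 = False, n7 = True

n1 = NOT r = NOT True = False
n7 = r OR q OR p = True OR False OR True = True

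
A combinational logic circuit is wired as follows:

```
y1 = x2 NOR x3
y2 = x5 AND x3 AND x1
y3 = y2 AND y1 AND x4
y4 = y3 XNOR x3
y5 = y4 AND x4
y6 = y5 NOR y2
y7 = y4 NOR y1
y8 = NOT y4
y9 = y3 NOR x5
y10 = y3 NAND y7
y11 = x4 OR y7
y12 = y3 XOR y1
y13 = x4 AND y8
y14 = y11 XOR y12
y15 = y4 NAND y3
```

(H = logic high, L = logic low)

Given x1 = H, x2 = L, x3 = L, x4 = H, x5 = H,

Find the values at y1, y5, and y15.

y1 = x2 NOR x3 = L NOR L = H
y2 = x5 AND x3 AND x1 = H AND L AND H = L
y3 = y2 AND y1 AND x4 = L AND H AND H = L
y4 = y3 XNOR x3 = L XNOR L = H
y5 = y4 AND x4 = H AND H = H
y15 = y4 NAND y3 = H NAND L = H

y1 = H, y5 = H, y15 = H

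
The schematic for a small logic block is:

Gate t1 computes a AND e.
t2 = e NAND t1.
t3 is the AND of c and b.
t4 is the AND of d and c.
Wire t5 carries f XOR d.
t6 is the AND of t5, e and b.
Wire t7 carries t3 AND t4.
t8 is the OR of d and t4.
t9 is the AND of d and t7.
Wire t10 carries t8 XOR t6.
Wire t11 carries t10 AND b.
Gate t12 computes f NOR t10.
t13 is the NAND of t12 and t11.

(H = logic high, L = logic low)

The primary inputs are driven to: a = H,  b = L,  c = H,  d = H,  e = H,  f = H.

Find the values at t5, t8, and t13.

t5 = L, t8 = H, t13 = H

t4 = d AND c = H AND H = H
t5 = f XOR d = H XOR H = L
t6 = t5 AND e AND b = L AND H AND L = L
t8 = d OR t4 = H OR H = H
t10 = t8 XOR t6 = H XOR L = H
t11 = t10 AND b = H AND L = L
t12 = f NOR t10 = H NOR H = L
t13 = t12 NAND t11 = L NAND L = H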